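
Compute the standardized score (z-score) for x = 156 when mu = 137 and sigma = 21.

0.9048

Step 1: Recall the z-score formula: z = (x - mu) / sigma
Step 2: Substitute values: z = (156 - 137) / 21
Step 3: z = 19 / 21 = 0.9048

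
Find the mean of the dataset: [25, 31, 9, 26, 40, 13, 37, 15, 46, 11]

25.3

Step 1: Sum all values: 25 + 31 + 9 + 26 + 40 + 13 + 37 + 15 + 46 + 11 = 253
Step 2: Count the number of values: n = 10
Step 3: Mean = sum / n = 253 / 10 = 25.3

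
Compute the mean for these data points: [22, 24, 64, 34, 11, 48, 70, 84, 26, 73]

45.6

Step 1: Sum all values: 22 + 24 + 64 + 34 + 11 + 48 + 70 + 84 + 26 + 73 = 456
Step 2: Count the number of values: n = 10
Step 3: Mean = sum / n = 456 / 10 = 45.6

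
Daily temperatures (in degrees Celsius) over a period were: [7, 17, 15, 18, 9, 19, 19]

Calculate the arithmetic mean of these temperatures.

14.8571

Step 1: Sum all values: 7 + 17 + 15 + 18 + 9 + 19 + 19 = 104
Step 2: Count the number of values: n = 7
Step 3: Mean = sum / n = 104 / 7 = 14.8571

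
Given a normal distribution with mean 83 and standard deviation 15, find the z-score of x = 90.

0.4667

Step 1: Recall the z-score formula: z = (x - mu) / sigma
Step 2: Substitute values: z = (90 - 83) / 15
Step 3: z = 7 / 15 = 0.4667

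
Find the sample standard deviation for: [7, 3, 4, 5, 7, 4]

1.6733

Step 1: Compute the mean: 5
Step 2: Sum of squared deviations from the mean: 14
Step 3: Sample variance = 14 / 5 = 2.8
Step 4: Standard deviation = sqrt(2.8) = 1.6733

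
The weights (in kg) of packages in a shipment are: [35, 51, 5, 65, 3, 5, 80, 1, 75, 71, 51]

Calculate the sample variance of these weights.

1001.7636

Step 1: Compute the mean: (35 + 51 + 5 + 65 + 3 + 5 + 80 + 1 + 75 + 71 + 51) / 11 = 40.1818
Step 2: Compute squared deviations from the mean:
  (35 - 40.1818)^2 = 26.8512
  (51 - 40.1818)^2 = 117.0331
  (5 - 40.1818)^2 = 1237.7603
  (65 - 40.1818)^2 = 615.9421
  (3 - 40.1818)^2 = 1382.4876
  (5 - 40.1818)^2 = 1237.7603
  (80 - 40.1818)^2 = 1585.4876
  (1 - 40.1818)^2 = 1535.2149
  (75 - 40.1818)^2 = 1212.3058
  (71 - 40.1818)^2 = 949.7603
  (51 - 40.1818)^2 = 117.0331
Step 3: Sum of squared deviations = 10017.6364
Step 4: Sample variance = 10017.6364 / 10 = 1001.7636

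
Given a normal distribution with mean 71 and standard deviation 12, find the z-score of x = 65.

-0.5

Step 1: Recall the z-score formula: z = (x - mu) / sigma
Step 2: Substitute values: z = (65 - 71) / 12
Step 3: z = -6 / 12 = -0.5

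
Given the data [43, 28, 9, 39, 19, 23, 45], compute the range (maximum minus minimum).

36

Step 1: Identify the maximum value: max = 45
Step 2: Identify the minimum value: min = 9
Step 3: Range = max - min = 45 - 9 = 36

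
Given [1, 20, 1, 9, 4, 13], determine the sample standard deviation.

7.5366

Step 1: Compute the mean: 8
Step 2: Sum of squared deviations from the mean: 284
Step 3: Sample variance = 284 / 5 = 56.8
Step 4: Standard deviation = sqrt(56.8) = 7.5366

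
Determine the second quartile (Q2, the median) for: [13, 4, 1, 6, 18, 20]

9.5

Step 1: Sort the data: [1, 4, 6, 13, 18, 20]
Step 2: n = 6
Step 3: Q2 is the median. Since n is even, it is the average of the values at positions 3 and 4:
  Q2 = (6 + 13) / 2 = 9.5
Step 4: Q2 = 9.5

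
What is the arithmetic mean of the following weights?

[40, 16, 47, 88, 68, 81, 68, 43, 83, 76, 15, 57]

56.8333

Step 1: Sum all values: 40 + 16 + 47 + 88 + 68 + 81 + 68 + 43 + 83 + 76 + 15 + 57 = 682
Step 2: Count the number of values: n = 12
Step 3: Mean = sum / n = 682 / 12 = 56.8333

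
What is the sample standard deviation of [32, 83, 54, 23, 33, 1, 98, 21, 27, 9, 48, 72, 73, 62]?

29.183

Step 1: Compute the mean: 45.4286
Step 2: Sum of squared deviations from the mean: 11071.4286
Step 3: Sample variance = 11071.4286 / 13 = 851.6484
Step 4: Standard deviation = sqrt(851.6484) = 29.183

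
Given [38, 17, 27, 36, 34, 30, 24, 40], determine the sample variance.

60.7857

Step 1: Compute the mean: (38 + 17 + 27 + 36 + 34 + 30 + 24 + 40) / 8 = 30.75
Step 2: Compute squared deviations from the mean:
  (38 - 30.75)^2 = 52.5625
  (17 - 30.75)^2 = 189.0625
  (27 - 30.75)^2 = 14.0625
  (36 - 30.75)^2 = 27.5625
  (34 - 30.75)^2 = 10.5625
  (30 - 30.75)^2 = 0.5625
  (24 - 30.75)^2 = 45.5625
  (40 - 30.75)^2 = 85.5625
Step 3: Sum of squared deviations = 425.5
Step 4: Sample variance = 425.5 / 7 = 60.7857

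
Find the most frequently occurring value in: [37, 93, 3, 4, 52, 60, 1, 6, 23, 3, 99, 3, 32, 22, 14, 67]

3

Step 1: Count the frequency of each value:
  1: appears 1 time(s)
  3: appears 3 time(s)
  4: appears 1 time(s)
  6: appears 1 time(s)
  14: appears 1 time(s)
  22: appears 1 time(s)
  23: appears 1 time(s)
  32: appears 1 time(s)
  37: appears 1 time(s)
  52: appears 1 time(s)
  60: appears 1 time(s)
  67: appears 1 time(s)
  93: appears 1 time(s)
  99: appears 1 time(s)
Step 2: The value 3 appears most frequently (3 times).
Step 3: Mode = 3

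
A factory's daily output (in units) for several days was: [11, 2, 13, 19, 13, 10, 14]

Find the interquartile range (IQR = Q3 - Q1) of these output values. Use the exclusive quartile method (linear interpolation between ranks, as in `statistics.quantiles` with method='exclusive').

4

Step 1: Sort the data: [2, 10, 11, 13, 13, 14, 19]
Step 2: n = 7
Step 3: Using the exclusive quartile method:
  Q1 = 10
  Q2 (median) = 13
  Q3 = 14
  IQR = Q3 - Q1 = 14 - 10 = 4
Step 4: IQR = 4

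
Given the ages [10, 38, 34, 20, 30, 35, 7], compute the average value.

24.8571

Step 1: Sum all values: 10 + 38 + 34 + 20 + 30 + 35 + 7 = 174
Step 2: Count the number of values: n = 7
Step 3: Mean = sum / n = 174 / 7 = 24.8571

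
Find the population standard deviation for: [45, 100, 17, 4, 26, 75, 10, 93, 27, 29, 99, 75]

34.6121

Step 1: Compute the mean: 50
Step 2: Sum of squared deviations from the mean: 14376
Step 3: Population variance = 14376 / 12 = 1198
Step 4: Standard deviation = sqrt(1198) = 34.6121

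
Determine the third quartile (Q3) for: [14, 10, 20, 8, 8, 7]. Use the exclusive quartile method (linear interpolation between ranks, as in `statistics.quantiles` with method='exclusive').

15.5

Step 1: Sort the data: [7, 8, 8, 10, 14, 20]
Step 2: n = 6
Step 3: Using the exclusive quartile method:
  Q1 = 7.75
  Q2 (median) = 9
  Q3 = 15.5
  IQR = Q3 - Q1 = 15.5 - 7.75 = 7.75
Step 4: Q3 = 15.5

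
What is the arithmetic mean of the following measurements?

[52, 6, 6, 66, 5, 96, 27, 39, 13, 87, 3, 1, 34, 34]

33.5

Step 1: Sum all values: 52 + 6 + 6 + 66 + 5 + 96 + 27 + 39 + 13 + 87 + 3 + 1 + 34 + 34 = 469
Step 2: Count the number of values: n = 14
Step 3: Mean = sum / n = 469 / 14 = 33.5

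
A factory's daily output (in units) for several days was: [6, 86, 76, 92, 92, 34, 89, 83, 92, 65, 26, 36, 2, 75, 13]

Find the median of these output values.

75

Step 1: Sort the data in ascending order: [2, 6, 13, 26, 34, 36, 65, 75, 76, 83, 86, 89, 92, 92, 92]
Step 2: The number of values is n = 15.
Step 3: Since n is odd, the median is the middle value at position 8: 75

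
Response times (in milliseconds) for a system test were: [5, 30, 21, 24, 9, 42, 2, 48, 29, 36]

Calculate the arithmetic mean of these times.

24.6

Step 1: Sum all values: 5 + 30 + 21 + 24 + 9 + 42 + 2 + 48 + 29 + 36 = 246
Step 2: Count the number of values: n = 10
Step 3: Mean = sum / n = 246 / 10 = 24.6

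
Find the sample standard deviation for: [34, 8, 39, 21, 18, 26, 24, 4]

11.8894

Step 1: Compute the mean: 21.75
Step 2: Sum of squared deviations from the mean: 989.5
Step 3: Sample variance = 989.5 / 7 = 141.3571
Step 4: Standard deviation = sqrt(141.3571) = 11.8894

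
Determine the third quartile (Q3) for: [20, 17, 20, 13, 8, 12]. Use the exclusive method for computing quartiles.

20

Step 1: Sort the data: [8, 12, 13, 17, 20, 20]
Step 2: n = 6
Step 3: Using the exclusive quartile method:
  Q1 = 11
  Q2 (median) = 15
  Q3 = 20
  IQR = Q3 - Q1 = 20 - 11 = 9
Step 4: Q3 = 20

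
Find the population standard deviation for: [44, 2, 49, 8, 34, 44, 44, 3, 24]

18.1414

Step 1: Compute the mean: 28
Step 2: Sum of squared deviations from the mean: 2962
Step 3: Population variance = 2962 / 9 = 329.1111
Step 4: Standard deviation = sqrt(329.1111) = 18.1414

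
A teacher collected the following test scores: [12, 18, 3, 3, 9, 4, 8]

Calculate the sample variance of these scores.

30.4762

Step 1: Compute the mean: (12 + 18 + 3 + 3 + 9 + 4 + 8) / 7 = 8.1429
Step 2: Compute squared deviations from the mean:
  (12 - 8.1429)^2 = 14.8776
  (18 - 8.1429)^2 = 97.1633
  (3 - 8.1429)^2 = 26.449
  (3 - 8.1429)^2 = 26.449
  (9 - 8.1429)^2 = 0.7347
  (4 - 8.1429)^2 = 17.1633
  (8 - 8.1429)^2 = 0.0204
Step 3: Sum of squared deviations = 182.8571
Step 4: Sample variance = 182.8571 / 6 = 30.4762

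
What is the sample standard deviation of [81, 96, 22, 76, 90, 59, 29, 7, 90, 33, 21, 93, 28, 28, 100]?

33.6449

Step 1: Compute the mean: 56.8667
Step 2: Sum of squared deviations from the mean: 15847.7333
Step 3: Sample variance = 15847.7333 / 14 = 1131.981
Step 4: Standard deviation = sqrt(1131.981) = 33.6449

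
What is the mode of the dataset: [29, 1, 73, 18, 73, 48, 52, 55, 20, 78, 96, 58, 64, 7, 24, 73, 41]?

73

Step 1: Count the frequency of each value:
  1: appears 1 time(s)
  7: appears 1 time(s)
  18: appears 1 time(s)
  20: appears 1 time(s)
  24: appears 1 time(s)
  29: appears 1 time(s)
  41: appears 1 time(s)
  48: appears 1 time(s)
  52: appears 1 time(s)
  55: appears 1 time(s)
  58: appears 1 time(s)
  64: appears 1 time(s)
  73: appears 3 time(s)
  78: appears 1 time(s)
  96: appears 1 time(s)
Step 2: The value 73 appears most frequently (3 times).
Step 3: Mode = 73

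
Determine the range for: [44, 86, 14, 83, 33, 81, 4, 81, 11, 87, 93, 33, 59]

89

Step 1: Identify the maximum value: max = 93
Step 2: Identify the minimum value: min = 4
Step 3: Range = max - min = 93 - 4 = 89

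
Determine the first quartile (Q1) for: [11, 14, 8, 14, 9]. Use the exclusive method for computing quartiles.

8.5

Step 1: Sort the data: [8, 9, 11, 14, 14]
Step 2: n = 5
Step 3: Using the exclusive quartile method:
  Q1 = 8.5
  Q2 (median) = 11
  Q3 = 14
  IQR = Q3 - Q1 = 14 - 8.5 = 5.5
Step 4: Q1 = 8.5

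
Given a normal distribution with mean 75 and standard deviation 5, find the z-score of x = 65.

-2

Step 1: Recall the z-score formula: z = (x - mu) / sigma
Step 2: Substitute values: z = (65 - 75) / 5
Step 3: z = -10 / 5 = -2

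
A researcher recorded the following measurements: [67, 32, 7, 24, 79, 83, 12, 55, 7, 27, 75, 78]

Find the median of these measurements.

43.5

Step 1: Sort the data in ascending order: [7, 7, 12, 24, 27, 32, 55, 67, 75, 78, 79, 83]
Step 2: The number of values is n = 12.
Step 3: Since n is even, the median is the average of positions 6 and 7:
  Median = (32 + 55) / 2 = 43.5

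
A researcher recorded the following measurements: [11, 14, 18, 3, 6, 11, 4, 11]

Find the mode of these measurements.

11

Step 1: Count the frequency of each value:
  3: appears 1 time(s)
  4: appears 1 time(s)
  6: appears 1 time(s)
  11: appears 3 time(s)
  14: appears 1 time(s)
  18: appears 1 time(s)
Step 2: The value 11 appears most frequently (3 times).
Step 3: Mode = 11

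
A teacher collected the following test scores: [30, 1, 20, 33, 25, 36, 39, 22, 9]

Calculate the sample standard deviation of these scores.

12.5543

Step 1: Compute the mean: 23.8889
Step 2: Sum of squared deviations from the mean: 1260.8889
Step 3: Sample variance = 1260.8889 / 8 = 157.6111
Step 4: Standard deviation = sqrt(157.6111) = 12.5543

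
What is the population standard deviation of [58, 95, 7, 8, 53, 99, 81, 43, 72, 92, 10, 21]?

33.7691

Step 1: Compute the mean: 53.25
Step 2: Sum of squared deviations from the mean: 13684.25
Step 3: Population variance = 13684.25 / 12 = 1140.3542
Step 4: Standard deviation = sqrt(1140.3542) = 33.7691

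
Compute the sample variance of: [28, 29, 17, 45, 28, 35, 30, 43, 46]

93.2778

Step 1: Compute the mean: (28 + 29 + 17 + 45 + 28 + 35 + 30 + 43 + 46) / 9 = 33.4444
Step 2: Compute squared deviations from the mean:
  (28 - 33.4444)^2 = 29.642
  (29 - 33.4444)^2 = 19.7531
  (17 - 33.4444)^2 = 270.4198
  (45 - 33.4444)^2 = 133.5309
  (28 - 33.4444)^2 = 29.642
  (35 - 33.4444)^2 = 2.4198
  (30 - 33.4444)^2 = 11.8642
  (43 - 33.4444)^2 = 91.3086
  (46 - 33.4444)^2 = 157.642
Step 3: Sum of squared deviations = 746.2222
Step 4: Sample variance = 746.2222 / 8 = 93.2778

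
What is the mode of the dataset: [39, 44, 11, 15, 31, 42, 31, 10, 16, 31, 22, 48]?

31

Step 1: Count the frequency of each value:
  10: appears 1 time(s)
  11: appears 1 time(s)
  15: appears 1 time(s)
  16: appears 1 time(s)
  22: appears 1 time(s)
  31: appears 3 time(s)
  39: appears 1 time(s)
  42: appears 1 time(s)
  44: appears 1 time(s)
  48: appears 1 time(s)
Step 2: The value 31 appears most frequently (3 times).
Step 3: Mode = 31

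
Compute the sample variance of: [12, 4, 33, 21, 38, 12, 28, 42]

187.6429

Step 1: Compute the mean: (12 + 4 + 33 + 21 + 38 + 12 + 28 + 42) / 8 = 23.75
Step 2: Compute squared deviations from the mean:
  (12 - 23.75)^2 = 138.0625
  (4 - 23.75)^2 = 390.0625
  (33 - 23.75)^2 = 85.5625
  (21 - 23.75)^2 = 7.5625
  (38 - 23.75)^2 = 203.0625
  (12 - 23.75)^2 = 138.0625
  (28 - 23.75)^2 = 18.0625
  (42 - 23.75)^2 = 333.0625
Step 3: Sum of squared deviations = 1313.5
Step 4: Sample variance = 1313.5 / 7 = 187.6429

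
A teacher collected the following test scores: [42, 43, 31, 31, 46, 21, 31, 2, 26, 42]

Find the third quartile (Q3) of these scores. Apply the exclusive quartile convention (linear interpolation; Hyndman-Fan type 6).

42.25

Step 1: Sort the data: [2, 21, 26, 31, 31, 31, 42, 42, 43, 46]
Step 2: n = 10
Step 3: Using the exclusive quartile method:
  Q1 = 24.75
  Q2 (median) = 31
  Q3 = 42.25
  IQR = Q3 - Q1 = 42.25 - 24.75 = 17.5
Step 4: Q3 = 42.25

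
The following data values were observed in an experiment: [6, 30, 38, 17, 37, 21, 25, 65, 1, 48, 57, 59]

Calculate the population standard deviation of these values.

19.9221

Step 1: Compute the mean: 33.6667
Step 2: Sum of squared deviations from the mean: 4762.6667
Step 3: Population variance = 4762.6667 / 12 = 396.8889
Step 4: Standard deviation = sqrt(396.8889) = 19.9221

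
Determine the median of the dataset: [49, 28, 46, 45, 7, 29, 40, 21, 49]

40

Step 1: Sort the data in ascending order: [7, 21, 28, 29, 40, 45, 46, 49, 49]
Step 2: The number of values is n = 9.
Step 3: Since n is odd, the median is the middle value at position 5: 40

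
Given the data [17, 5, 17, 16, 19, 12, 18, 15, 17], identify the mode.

17

Step 1: Count the frequency of each value:
  5: appears 1 time(s)
  12: appears 1 time(s)
  15: appears 1 time(s)
  16: appears 1 time(s)
  17: appears 3 time(s)
  18: appears 1 time(s)
  19: appears 1 time(s)
Step 2: The value 17 appears most frequently (3 times).
Step 3: Mode = 17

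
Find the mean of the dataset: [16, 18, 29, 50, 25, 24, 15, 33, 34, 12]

25.6

Step 1: Sum all values: 16 + 18 + 29 + 50 + 25 + 24 + 15 + 33 + 34 + 12 = 256
Step 2: Count the number of values: n = 10
Step 3: Mean = sum / n = 256 / 10 = 25.6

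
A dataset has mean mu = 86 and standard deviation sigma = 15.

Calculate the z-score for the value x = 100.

0.9333

Step 1: Recall the z-score formula: z = (x - mu) / sigma
Step 2: Substitute values: z = (100 - 86) / 15
Step 3: z = 14 / 15 = 0.9333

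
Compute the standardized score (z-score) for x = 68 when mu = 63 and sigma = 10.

0.5

Step 1: Recall the z-score formula: z = (x - mu) / sigma
Step 2: Substitute values: z = (68 - 63) / 10
Step 3: z = 5 / 10 = 0.5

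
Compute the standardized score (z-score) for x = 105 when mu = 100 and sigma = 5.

1

Step 1: Recall the z-score formula: z = (x - mu) / sigma
Step 2: Substitute values: z = (105 - 100) / 5
Step 3: z = 5 / 5 = 1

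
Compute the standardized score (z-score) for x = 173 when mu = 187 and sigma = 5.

-2.8

Step 1: Recall the z-score formula: z = (x - mu) / sigma
Step 2: Substitute values: z = (173 - 187) / 5
Step 3: z = -14 / 5 = -2.8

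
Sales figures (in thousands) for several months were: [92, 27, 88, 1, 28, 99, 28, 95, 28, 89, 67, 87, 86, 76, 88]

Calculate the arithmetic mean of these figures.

65.2667

Step 1: Sum all values: 92 + 27 + 88 + 1 + 28 + 99 + 28 + 95 + 28 + 89 + 67 + 87 + 86 + 76 + 88 = 979
Step 2: Count the number of values: n = 15
Step 3: Mean = sum / n = 979 / 15 = 65.2667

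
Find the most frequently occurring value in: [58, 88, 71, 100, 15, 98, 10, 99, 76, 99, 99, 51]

99

Step 1: Count the frequency of each value:
  10: appears 1 time(s)
  15: appears 1 time(s)
  51: appears 1 time(s)
  58: appears 1 time(s)
  71: appears 1 time(s)
  76: appears 1 time(s)
  88: appears 1 time(s)
  98: appears 1 time(s)
  99: appears 3 time(s)
  100: appears 1 time(s)
Step 2: The value 99 appears most frequently (3 times).
Step 3: Mode = 99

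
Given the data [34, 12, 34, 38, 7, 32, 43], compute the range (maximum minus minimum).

36

Step 1: Identify the maximum value: max = 43
Step 2: Identify the minimum value: min = 7
Step 3: Range = max - min = 43 - 7 = 36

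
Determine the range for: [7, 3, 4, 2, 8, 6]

6

Step 1: Identify the maximum value: max = 8
Step 2: Identify the minimum value: min = 2
Step 3: Range = max - min = 8 - 2 = 6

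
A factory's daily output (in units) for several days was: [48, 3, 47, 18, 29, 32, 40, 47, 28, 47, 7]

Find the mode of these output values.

47

Step 1: Count the frequency of each value:
  3: appears 1 time(s)
  7: appears 1 time(s)
  18: appears 1 time(s)
  28: appears 1 time(s)
  29: appears 1 time(s)
  32: appears 1 time(s)
  40: appears 1 time(s)
  47: appears 3 time(s)
  48: appears 1 time(s)
Step 2: The value 47 appears most frequently (3 times).
Step 3: Mode = 47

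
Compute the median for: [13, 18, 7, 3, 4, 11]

9

Step 1: Sort the data in ascending order: [3, 4, 7, 11, 13, 18]
Step 2: The number of values is n = 6.
Step 3: Since n is even, the median is the average of positions 3 and 4:
  Median = (7 + 11) / 2 = 9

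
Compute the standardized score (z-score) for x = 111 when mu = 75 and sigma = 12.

3

Step 1: Recall the z-score formula: z = (x - mu) / sigma
Step 2: Substitute values: z = (111 - 75) / 12
Step 3: z = 36 / 12 = 3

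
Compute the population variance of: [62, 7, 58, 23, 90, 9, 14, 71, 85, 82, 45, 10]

959.7222

Step 1: Compute the mean: (62 + 7 + 58 + 23 + 90 + 9 + 14 + 71 + 85 + 82 + 45 + 10) / 12 = 46.3333
Step 2: Compute squared deviations from the mean:
  (62 - 46.3333)^2 = 245.4444
  (7 - 46.3333)^2 = 1547.1111
  (58 - 46.3333)^2 = 136.1111
  (23 - 46.3333)^2 = 544.4444
  (90 - 46.3333)^2 = 1906.7778
  (9 - 46.3333)^2 = 1393.7778
  (14 - 46.3333)^2 = 1045.4444
  (71 - 46.3333)^2 = 608.4444
  (85 - 46.3333)^2 = 1495.1111
  (82 - 46.3333)^2 = 1272.1111
  (45 - 46.3333)^2 = 1.7778
  (10 - 46.3333)^2 = 1320.1111
Step 3: Sum of squared deviations = 11516.6667
Step 4: Population variance = 11516.6667 / 12 = 959.7222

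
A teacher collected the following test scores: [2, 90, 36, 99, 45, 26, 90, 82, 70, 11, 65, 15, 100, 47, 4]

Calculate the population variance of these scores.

1176.9156

Step 1: Compute the mean: (2 + 90 + 36 + 99 + 45 + 26 + 90 + 82 + 70 + 11 + 65 + 15 + 100 + 47 + 4) / 15 = 52.1333
Step 2: Compute squared deviations from the mean:
  (2 - 52.1333)^2 = 2513.3511
  (90 - 52.1333)^2 = 1433.8844
  (36 - 52.1333)^2 = 260.2844
  (99 - 52.1333)^2 = 2196.4844
  (45 - 52.1333)^2 = 50.8844
  (26 - 52.1333)^2 = 682.9511
  (90 - 52.1333)^2 = 1433.8844
  (82 - 52.1333)^2 = 892.0178
  (70 - 52.1333)^2 = 319.2178
  (11 - 52.1333)^2 = 1691.9511
  (65 - 52.1333)^2 = 165.5511
  (15 - 52.1333)^2 = 1378.8844
  (100 - 52.1333)^2 = 2291.2178
  (47 - 52.1333)^2 = 26.3511
  (4 - 52.1333)^2 = 2316.8178
Step 3: Sum of squared deviations = 17653.7333
Step 4: Population variance = 17653.7333 / 15 = 1176.9156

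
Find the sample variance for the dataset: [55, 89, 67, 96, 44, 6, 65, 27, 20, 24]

916.4556

Step 1: Compute the mean: (55 + 89 + 67 + 96 + 44 + 6 + 65 + 27 + 20 + 24) / 10 = 49.3
Step 2: Compute squared deviations from the mean:
  (55 - 49.3)^2 = 32.49
  (89 - 49.3)^2 = 1576.09
  (67 - 49.3)^2 = 313.29
  (96 - 49.3)^2 = 2180.89
  (44 - 49.3)^2 = 28.09
  (6 - 49.3)^2 = 1874.89
  (65 - 49.3)^2 = 246.49
  (27 - 49.3)^2 = 497.29
  (20 - 49.3)^2 = 858.49
  (24 - 49.3)^2 = 640.09
Step 3: Sum of squared deviations = 8248.1
Step 4: Sample variance = 8248.1 / 9 = 916.4556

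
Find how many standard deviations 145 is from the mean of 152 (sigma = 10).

-0.7

Step 1: Recall the z-score formula: z = (x - mu) / sigma
Step 2: Substitute values: z = (145 - 152) / 10
Step 3: z = -7 / 10 = -0.7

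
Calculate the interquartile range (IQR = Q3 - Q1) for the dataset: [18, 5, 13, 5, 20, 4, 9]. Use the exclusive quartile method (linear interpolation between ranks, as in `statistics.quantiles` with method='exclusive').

13

Step 1: Sort the data: [4, 5, 5, 9, 13, 18, 20]
Step 2: n = 7
Step 3: Using the exclusive quartile method:
  Q1 = 5
  Q2 (median) = 9
  Q3 = 18
  IQR = Q3 - Q1 = 18 - 5 = 13
Step 4: IQR = 13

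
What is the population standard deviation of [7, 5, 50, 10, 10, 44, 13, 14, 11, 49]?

17.4931

Step 1: Compute the mean: 21.3
Step 2: Sum of squared deviations from the mean: 3060.1
Step 3: Population variance = 3060.1 / 10 = 306.01
Step 4: Standard deviation = sqrt(306.01) = 17.4931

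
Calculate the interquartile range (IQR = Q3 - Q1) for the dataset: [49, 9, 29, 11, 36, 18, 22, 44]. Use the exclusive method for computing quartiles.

29.25

Step 1: Sort the data: [9, 11, 18, 22, 29, 36, 44, 49]
Step 2: n = 8
Step 3: Using the exclusive quartile method:
  Q1 = 12.75
  Q2 (median) = 25.5
  Q3 = 42
  IQR = Q3 - Q1 = 42 - 12.75 = 29.25
Step 4: IQR = 29.25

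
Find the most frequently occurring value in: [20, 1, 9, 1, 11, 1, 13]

1

Step 1: Count the frequency of each value:
  1: appears 3 time(s)
  9: appears 1 time(s)
  11: appears 1 time(s)
  13: appears 1 time(s)
  20: appears 1 time(s)
Step 2: The value 1 appears most frequently (3 times).
Step 3: Mode = 1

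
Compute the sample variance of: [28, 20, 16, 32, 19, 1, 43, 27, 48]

203

Step 1: Compute the mean: (28 + 20 + 16 + 32 + 19 + 1 + 43 + 27 + 48) / 9 = 26
Step 2: Compute squared deviations from the mean:
  (28 - 26)^2 = 4
  (20 - 26)^2 = 36
  (16 - 26)^2 = 100
  (32 - 26)^2 = 36
  (19 - 26)^2 = 49
  (1 - 26)^2 = 625
  (43 - 26)^2 = 289
  (27 - 26)^2 = 1
  (48 - 26)^2 = 484
Step 3: Sum of squared deviations = 1624
Step 4: Sample variance = 1624 / 8 = 203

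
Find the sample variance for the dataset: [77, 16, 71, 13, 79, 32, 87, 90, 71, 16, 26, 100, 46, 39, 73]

905.3524

Step 1: Compute the mean: (77 + 16 + 71 + 13 + 79 + 32 + 87 + 90 + 71 + 16 + 26 + 100 + 46 + 39 + 73) / 15 = 55.7333
Step 2: Compute squared deviations from the mean:
  (77 - 55.7333)^2 = 452.2711
  (16 - 55.7333)^2 = 1578.7378
  (71 - 55.7333)^2 = 233.0711
  (13 - 55.7333)^2 = 1826.1378
  (79 - 55.7333)^2 = 541.3378
  (32 - 55.7333)^2 = 563.2711
  (87 - 55.7333)^2 = 977.6044
  (90 - 55.7333)^2 = 1174.2044
  (71 - 55.7333)^2 = 233.0711
  (16 - 55.7333)^2 = 1578.7378
  (26 - 55.7333)^2 = 884.0711
  (100 - 55.7333)^2 = 1959.5378
  (46 - 55.7333)^2 = 94.7378
  (39 - 55.7333)^2 = 280.0044
  (73 - 55.7333)^2 = 298.1378
Step 3: Sum of squared deviations = 12674.9333
Step 4: Sample variance = 12674.9333 / 14 = 905.3524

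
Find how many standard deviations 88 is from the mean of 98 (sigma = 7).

-1.4286

Step 1: Recall the z-score formula: z = (x - mu) / sigma
Step 2: Substitute values: z = (88 - 98) / 7
Step 3: z = -10 / 7 = -1.4286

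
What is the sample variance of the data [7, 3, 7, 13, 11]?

15.2

Step 1: Compute the mean: (7 + 3 + 7 + 13 + 11) / 5 = 8.2
Step 2: Compute squared deviations from the mean:
  (7 - 8.2)^2 = 1.44
  (3 - 8.2)^2 = 27.04
  (7 - 8.2)^2 = 1.44
  (13 - 8.2)^2 = 23.04
  (11 - 8.2)^2 = 7.84
Step 3: Sum of squared deviations = 60.8
Step 4: Sample variance = 60.8 / 4 = 15.2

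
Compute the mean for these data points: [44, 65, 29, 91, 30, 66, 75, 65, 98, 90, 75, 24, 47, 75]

62.4286

Step 1: Sum all values: 44 + 65 + 29 + 91 + 30 + 66 + 75 + 65 + 98 + 90 + 75 + 24 + 47 + 75 = 874
Step 2: Count the number of values: n = 14
Step 3: Mean = sum / n = 874 / 14 = 62.4286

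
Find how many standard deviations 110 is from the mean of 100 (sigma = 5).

2

Step 1: Recall the z-score formula: z = (x - mu) / sigma
Step 2: Substitute values: z = (110 - 100) / 5
Step 3: z = 10 / 5 = 2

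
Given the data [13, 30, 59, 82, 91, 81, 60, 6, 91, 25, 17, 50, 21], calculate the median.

50

Step 1: Sort the data in ascending order: [6, 13, 17, 21, 25, 30, 50, 59, 60, 81, 82, 91, 91]
Step 2: The number of values is n = 13.
Step 3: Since n is odd, the median is the middle value at position 7: 50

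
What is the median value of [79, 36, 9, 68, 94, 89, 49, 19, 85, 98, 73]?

73

Step 1: Sort the data in ascending order: [9, 19, 36, 49, 68, 73, 79, 85, 89, 94, 98]
Step 2: The number of values is n = 11.
Step 3: Since n is odd, the median is the middle value at position 6: 73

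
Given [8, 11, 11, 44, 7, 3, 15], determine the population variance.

160.6939

Step 1: Compute the mean: (8 + 11 + 11 + 44 + 7 + 3 + 15) / 7 = 14.1429
Step 2: Compute squared deviations from the mean:
  (8 - 14.1429)^2 = 37.7347
  (11 - 14.1429)^2 = 9.8776
  (11 - 14.1429)^2 = 9.8776
  (44 - 14.1429)^2 = 891.449
  (7 - 14.1429)^2 = 51.0204
  (3 - 14.1429)^2 = 124.1633
  (15 - 14.1429)^2 = 0.7347
Step 3: Sum of squared deviations = 1124.8571
Step 4: Population variance = 1124.8571 / 7 = 160.6939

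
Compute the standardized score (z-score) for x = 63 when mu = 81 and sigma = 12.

-1.5

Step 1: Recall the z-score formula: z = (x - mu) / sigma
Step 2: Substitute values: z = (63 - 81) / 12
Step 3: z = -18 / 12 = -1.5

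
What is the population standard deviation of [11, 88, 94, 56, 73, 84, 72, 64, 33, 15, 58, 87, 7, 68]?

28.7324

Step 1: Compute the mean: 57.8571
Step 2: Sum of squared deviations from the mean: 11557.7143
Step 3: Population variance = 11557.7143 / 14 = 825.551
Step 4: Standard deviation = sqrt(825.551) = 28.7324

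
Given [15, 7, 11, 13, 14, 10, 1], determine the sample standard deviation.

4.8452

Step 1: Compute the mean: 10.1429
Step 2: Sum of squared deviations from the mean: 140.8571
Step 3: Sample variance = 140.8571 / 6 = 23.4762
Step 4: Standard deviation = sqrt(23.4762) = 4.8452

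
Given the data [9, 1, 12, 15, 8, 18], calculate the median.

10.5

Step 1: Sort the data in ascending order: [1, 8, 9, 12, 15, 18]
Step 2: The number of values is n = 6.
Step 3: Since n is even, the median is the average of positions 3 and 4:
  Median = (9 + 12) / 2 = 10.5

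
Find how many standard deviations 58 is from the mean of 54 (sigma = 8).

0.5

Step 1: Recall the z-score formula: z = (x - mu) / sigma
Step 2: Substitute values: z = (58 - 54) / 8
Step 3: z = 4 / 8 = 0.5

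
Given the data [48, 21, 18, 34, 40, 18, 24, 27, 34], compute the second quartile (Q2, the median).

27

Step 1: Sort the data: [18, 18, 21, 24, 27, 34, 34, 40, 48]
Step 2: n = 9
Step 3: Q2 is the median. Since n is odd, it is the middle value at position 5: 27
Step 4: Q2 = 27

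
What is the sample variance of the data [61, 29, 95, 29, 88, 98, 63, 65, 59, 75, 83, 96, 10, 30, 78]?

782.3524

Step 1: Compute the mean: (61 + 29 + 95 + 29 + 88 + 98 + 63 + 65 + 59 + 75 + 83 + 96 + 10 + 30 + 78) / 15 = 63.9333
Step 2: Compute squared deviations from the mean:
  (61 - 63.9333)^2 = 8.6044
  (29 - 63.9333)^2 = 1220.3378
  (95 - 63.9333)^2 = 965.1378
  (29 - 63.9333)^2 = 1220.3378
  (88 - 63.9333)^2 = 579.2044
  (98 - 63.9333)^2 = 1160.5378
  (63 - 63.9333)^2 = 0.8711
  (65 - 63.9333)^2 = 1.1378
  (59 - 63.9333)^2 = 24.3378
  (75 - 63.9333)^2 = 122.4711
  (83 - 63.9333)^2 = 363.5378
  (96 - 63.9333)^2 = 1028.2711
  (10 - 63.9333)^2 = 2908.8044
  (30 - 63.9333)^2 = 1151.4711
  (78 - 63.9333)^2 = 197.8711
Step 3: Sum of squared deviations = 10952.9333
Step 4: Sample variance = 10952.9333 / 14 = 782.3524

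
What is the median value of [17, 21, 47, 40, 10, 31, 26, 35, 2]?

26

Step 1: Sort the data in ascending order: [2, 10, 17, 21, 26, 31, 35, 40, 47]
Step 2: The number of values is n = 9.
Step 3: Since n is odd, the median is the middle value at position 5: 26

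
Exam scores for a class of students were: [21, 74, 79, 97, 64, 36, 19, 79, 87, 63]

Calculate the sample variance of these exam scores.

753.6556

Step 1: Compute the mean: (21 + 74 + 79 + 97 + 64 + 36 + 19 + 79 + 87 + 63) / 10 = 61.9
Step 2: Compute squared deviations from the mean:
  (21 - 61.9)^2 = 1672.81
  (74 - 61.9)^2 = 146.41
  (79 - 61.9)^2 = 292.41
  (97 - 61.9)^2 = 1232.01
  (64 - 61.9)^2 = 4.41
  (36 - 61.9)^2 = 670.81
  (19 - 61.9)^2 = 1840.41
  (79 - 61.9)^2 = 292.41
  (87 - 61.9)^2 = 630.01
  (63 - 61.9)^2 = 1.21
Step 3: Sum of squared deviations = 6782.9
Step 4: Sample variance = 6782.9 / 9 = 753.6556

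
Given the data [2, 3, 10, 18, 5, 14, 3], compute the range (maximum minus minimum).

16

Step 1: Identify the maximum value: max = 18
Step 2: Identify the minimum value: min = 2
Step 3: Range = max - min = 18 - 2 = 16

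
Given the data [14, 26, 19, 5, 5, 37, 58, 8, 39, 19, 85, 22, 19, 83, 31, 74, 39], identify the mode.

19

Step 1: Count the frequency of each value:
  5: appears 2 time(s)
  8: appears 1 time(s)
  14: appears 1 time(s)
  19: appears 3 time(s)
  22: appears 1 time(s)
  26: appears 1 time(s)
  31: appears 1 time(s)
  37: appears 1 time(s)
  39: appears 2 time(s)
  58: appears 1 time(s)
  74: appears 1 time(s)
  83: appears 1 time(s)
  85: appears 1 time(s)
Step 2: The value 19 appears most frequently (3 times).
Step 3: Mode = 19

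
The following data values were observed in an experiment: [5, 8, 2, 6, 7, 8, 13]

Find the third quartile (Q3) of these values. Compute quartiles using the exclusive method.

8

Step 1: Sort the data: [2, 5, 6, 7, 8, 8, 13]
Step 2: n = 7
Step 3: Using the exclusive quartile method:
  Q1 = 5
  Q2 (median) = 7
  Q3 = 8
  IQR = Q3 - Q1 = 8 - 5 = 3
Step 4: Q3 = 8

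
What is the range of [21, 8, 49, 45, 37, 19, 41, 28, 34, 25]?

41

Step 1: Identify the maximum value: max = 49
Step 2: Identify the minimum value: min = 8
Step 3: Range = max - min = 49 - 8 = 41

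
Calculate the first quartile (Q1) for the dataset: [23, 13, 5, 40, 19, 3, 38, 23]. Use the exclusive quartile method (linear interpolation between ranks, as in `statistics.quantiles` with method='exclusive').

7

Step 1: Sort the data: [3, 5, 13, 19, 23, 23, 38, 40]
Step 2: n = 8
Step 3: Using the exclusive quartile method:
  Q1 = 7
  Q2 (median) = 21
  Q3 = 34.25
  IQR = Q3 - Q1 = 34.25 - 7 = 27.25
Step 4: Q1 = 7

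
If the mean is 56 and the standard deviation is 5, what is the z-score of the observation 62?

1.2

Step 1: Recall the z-score formula: z = (x - mu) / sigma
Step 2: Substitute values: z = (62 - 56) / 5
Step 3: z = 6 / 5 = 1.2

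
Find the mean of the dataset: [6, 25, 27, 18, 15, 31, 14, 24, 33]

21.4444

Step 1: Sum all values: 6 + 25 + 27 + 18 + 15 + 31 + 14 + 24 + 33 = 193
Step 2: Count the number of values: n = 9
Step 3: Mean = sum / n = 193 / 9 = 21.4444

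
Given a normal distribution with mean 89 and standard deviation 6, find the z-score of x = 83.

-1

Step 1: Recall the z-score formula: z = (x - mu) / sigma
Step 2: Substitute values: z = (83 - 89) / 6
Step 3: z = -6 / 6 = -1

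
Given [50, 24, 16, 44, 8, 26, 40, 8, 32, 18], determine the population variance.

194.44

Step 1: Compute the mean: (50 + 24 + 16 + 44 + 8 + 26 + 40 + 8 + 32 + 18) / 10 = 26.6
Step 2: Compute squared deviations from the mean:
  (50 - 26.6)^2 = 547.56
  (24 - 26.6)^2 = 6.76
  (16 - 26.6)^2 = 112.36
  (44 - 26.6)^2 = 302.76
  (8 - 26.6)^2 = 345.96
  (26 - 26.6)^2 = 0.36
  (40 - 26.6)^2 = 179.56
  (8 - 26.6)^2 = 345.96
  (32 - 26.6)^2 = 29.16
  (18 - 26.6)^2 = 73.96
Step 3: Sum of squared deviations = 1944.4
Step 4: Population variance = 1944.4 / 10 = 194.44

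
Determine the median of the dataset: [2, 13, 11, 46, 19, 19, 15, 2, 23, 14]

14.5

Step 1: Sort the data in ascending order: [2, 2, 11, 13, 14, 15, 19, 19, 23, 46]
Step 2: The number of values is n = 10.
Step 3: Since n is even, the median is the average of positions 5 and 6:
  Median = (14 + 15) / 2 = 14.5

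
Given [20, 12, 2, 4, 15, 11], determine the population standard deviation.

6.1554

Step 1: Compute the mean: 10.6667
Step 2: Sum of squared deviations from the mean: 227.3333
Step 3: Population variance = 227.3333 / 6 = 37.8889
Step 4: Standard deviation = sqrt(37.8889) = 6.1554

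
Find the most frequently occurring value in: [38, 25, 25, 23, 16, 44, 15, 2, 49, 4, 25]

25

Step 1: Count the frequency of each value:
  2: appears 1 time(s)
  4: appears 1 time(s)
  15: appears 1 time(s)
  16: appears 1 time(s)
  23: appears 1 time(s)
  25: appears 3 time(s)
  38: appears 1 time(s)
  44: appears 1 time(s)
  49: appears 1 time(s)
Step 2: The value 25 appears most frequently (3 times).
Step 3: Mode = 25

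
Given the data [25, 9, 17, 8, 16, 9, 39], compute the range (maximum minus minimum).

31

Step 1: Identify the maximum value: max = 39
Step 2: Identify the minimum value: min = 8
Step 3: Range = max - min = 39 - 8 = 31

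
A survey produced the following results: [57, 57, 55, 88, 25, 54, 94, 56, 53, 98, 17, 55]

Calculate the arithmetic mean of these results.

59.0833

Step 1: Sum all values: 57 + 57 + 55 + 88 + 25 + 54 + 94 + 56 + 53 + 98 + 17 + 55 = 709
Step 2: Count the number of values: n = 12
Step 3: Mean = sum / n = 709 / 12 = 59.0833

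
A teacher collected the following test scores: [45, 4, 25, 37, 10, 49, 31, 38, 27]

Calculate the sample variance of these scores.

226.0278

Step 1: Compute the mean: (45 + 4 + 25 + 37 + 10 + 49 + 31 + 38 + 27) / 9 = 29.5556
Step 2: Compute squared deviations from the mean:
  (45 - 29.5556)^2 = 238.5309
  (4 - 29.5556)^2 = 653.0864
  (25 - 29.5556)^2 = 20.7531
  (37 - 29.5556)^2 = 55.4198
  (10 - 29.5556)^2 = 382.4198
  (49 - 29.5556)^2 = 378.0864
  (31 - 29.5556)^2 = 2.0864
  (38 - 29.5556)^2 = 71.3086
  (27 - 29.5556)^2 = 6.5309
Step 3: Sum of squared deviations = 1808.2222
Step 4: Sample variance = 1808.2222 / 8 = 226.0278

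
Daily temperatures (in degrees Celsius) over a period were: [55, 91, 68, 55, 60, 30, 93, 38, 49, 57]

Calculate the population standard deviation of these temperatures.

19.1739

Step 1: Compute the mean: 59.6
Step 2: Sum of squared deviations from the mean: 3676.4
Step 3: Population variance = 3676.4 / 10 = 367.64
Step 4: Standard deviation = sqrt(367.64) = 19.1739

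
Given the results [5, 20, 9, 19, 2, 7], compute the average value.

10.3333

Step 1: Sum all values: 5 + 20 + 9 + 19 + 2 + 7 = 62
Step 2: Count the number of values: n = 6
Step 3: Mean = sum / n = 62 / 6 = 10.3333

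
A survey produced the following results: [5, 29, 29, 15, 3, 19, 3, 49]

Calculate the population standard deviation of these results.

15.0997

Step 1: Compute the mean: 19
Step 2: Sum of squared deviations from the mean: 1824
Step 3: Population variance = 1824 / 8 = 228
Step 4: Standard deviation = sqrt(228) = 15.0997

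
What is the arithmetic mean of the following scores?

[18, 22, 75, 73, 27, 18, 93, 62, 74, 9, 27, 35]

44.4167

Step 1: Sum all values: 18 + 22 + 75 + 73 + 27 + 18 + 93 + 62 + 74 + 9 + 27 + 35 = 533
Step 2: Count the number of values: n = 12
Step 3: Mean = sum / n = 533 / 12 = 44.4167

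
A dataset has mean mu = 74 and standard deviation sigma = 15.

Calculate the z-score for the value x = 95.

1.4

Step 1: Recall the z-score formula: z = (x - mu) / sigma
Step 2: Substitute values: z = (95 - 74) / 15
Step 3: z = 21 / 15 = 1.4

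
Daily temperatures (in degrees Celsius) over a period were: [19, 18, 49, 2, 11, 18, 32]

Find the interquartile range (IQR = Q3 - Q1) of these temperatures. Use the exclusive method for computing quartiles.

21

Step 1: Sort the data: [2, 11, 18, 18, 19, 32, 49]
Step 2: n = 7
Step 3: Using the exclusive quartile method:
  Q1 = 11
  Q2 (median) = 18
  Q3 = 32
  IQR = Q3 - Q1 = 32 - 11 = 21
Step 4: IQR = 21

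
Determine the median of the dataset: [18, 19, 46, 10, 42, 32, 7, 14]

18.5

Step 1: Sort the data in ascending order: [7, 10, 14, 18, 19, 32, 42, 46]
Step 2: The number of values is n = 8.
Step 3: Since n is even, the median is the average of positions 4 and 5:
  Median = (18 + 19) / 2 = 18.5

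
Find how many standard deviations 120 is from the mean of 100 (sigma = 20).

1

Step 1: Recall the z-score formula: z = (x - mu) / sigma
Step 2: Substitute values: z = (120 - 100) / 20
Step 3: z = 20 / 20 = 1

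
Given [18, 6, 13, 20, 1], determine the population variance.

51.44

Step 1: Compute the mean: (18 + 6 + 13 + 20 + 1) / 5 = 11.6
Step 2: Compute squared deviations from the mean:
  (18 - 11.6)^2 = 40.96
  (6 - 11.6)^2 = 31.36
  (13 - 11.6)^2 = 1.96
  (20 - 11.6)^2 = 70.56
  (1 - 11.6)^2 = 112.36
Step 3: Sum of squared deviations = 257.2
Step 4: Population variance = 257.2 / 5 = 51.44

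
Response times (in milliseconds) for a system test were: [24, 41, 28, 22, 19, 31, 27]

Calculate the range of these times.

22

Step 1: Identify the maximum value: max = 41
Step 2: Identify the minimum value: min = 19
Step 3: Range = max - min = 41 - 19 = 22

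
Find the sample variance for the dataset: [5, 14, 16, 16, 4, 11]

28.8

Step 1: Compute the mean: (5 + 14 + 16 + 16 + 4 + 11) / 6 = 11
Step 2: Compute squared deviations from the mean:
  (5 - 11)^2 = 36
  (14 - 11)^2 = 9
  (16 - 11)^2 = 25
  (16 - 11)^2 = 25
  (4 - 11)^2 = 49
  (11 - 11)^2 = 0
Step 3: Sum of squared deviations = 144
Step 4: Sample variance = 144 / 5 = 28.8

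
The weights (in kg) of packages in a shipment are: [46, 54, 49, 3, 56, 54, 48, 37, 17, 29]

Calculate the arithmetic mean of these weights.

39.3

Step 1: Sum all values: 46 + 54 + 49 + 3 + 56 + 54 + 48 + 37 + 17 + 29 = 393
Step 2: Count the number of values: n = 10
Step 3: Mean = sum / n = 393 / 10 = 39.3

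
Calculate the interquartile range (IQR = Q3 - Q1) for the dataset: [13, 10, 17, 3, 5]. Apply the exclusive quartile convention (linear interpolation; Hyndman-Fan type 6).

11

Step 1: Sort the data: [3, 5, 10, 13, 17]
Step 2: n = 5
Step 3: Using the exclusive quartile method:
  Q1 = 4
  Q2 (median) = 10
  Q3 = 15
  IQR = Q3 - Q1 = 15 - 4 = 11
Step 4: IQR = 11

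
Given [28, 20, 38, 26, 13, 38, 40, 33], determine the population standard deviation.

8.9722

Step 1: Compute the mean: 29.5
Step 2: Sum of squared deviations from the mean: 644
Step 3: Population variance = 644 / 8 = 80.5
Step 4: Standard deviation = sqrt(80.5) = 8.9722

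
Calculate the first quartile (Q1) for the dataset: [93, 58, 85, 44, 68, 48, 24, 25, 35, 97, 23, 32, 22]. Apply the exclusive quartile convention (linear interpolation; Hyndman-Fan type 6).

24.5

Step 1: Sort the data: [22, 23, 24, 25, 32, 35, 44, 48, 58, 68, 85, 93, 97]
Step 2: n = 13
Step 3: Using the exclusive quartile method:
  Q1 = 24.5
  Q2 (median) = 44
  Q3 = 76.5
  IQR = Q3 - Q1 = 76.5 - 24.5 = 52
Step 4: Q1 = 24.5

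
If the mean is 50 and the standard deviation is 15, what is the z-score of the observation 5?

-3

Step 1: Recall the z-score formula: z = (x - mu) / sigma
Step 2: Substitute values: z = (5 - 50) / 15
Step 3: z = -45 / 15 = -3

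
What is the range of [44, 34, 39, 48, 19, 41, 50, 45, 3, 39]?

47

Step 1: Identify the maximum value: max = 50
Step 2: Identify the minimum value: min = 3
Step 3: Range = max - min = 50 - 3 = 47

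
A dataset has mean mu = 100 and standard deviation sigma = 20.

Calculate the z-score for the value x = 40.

-3

Step 1: Recall the z-score formula: z = (x - mu) / sigma
Step 2: Substitute values: z = (40 - 100) / 20
Step 3: z = -60 / 20 = -3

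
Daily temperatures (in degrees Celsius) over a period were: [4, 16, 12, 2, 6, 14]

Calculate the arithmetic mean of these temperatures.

9

Step 1: Sum all values: 4 + 16 + 12 + 2 + 6 + 14 = 54
Step 2: Count the number of values: n = 6
Step 3: Mean = sum / n = 54 / 6 = 9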